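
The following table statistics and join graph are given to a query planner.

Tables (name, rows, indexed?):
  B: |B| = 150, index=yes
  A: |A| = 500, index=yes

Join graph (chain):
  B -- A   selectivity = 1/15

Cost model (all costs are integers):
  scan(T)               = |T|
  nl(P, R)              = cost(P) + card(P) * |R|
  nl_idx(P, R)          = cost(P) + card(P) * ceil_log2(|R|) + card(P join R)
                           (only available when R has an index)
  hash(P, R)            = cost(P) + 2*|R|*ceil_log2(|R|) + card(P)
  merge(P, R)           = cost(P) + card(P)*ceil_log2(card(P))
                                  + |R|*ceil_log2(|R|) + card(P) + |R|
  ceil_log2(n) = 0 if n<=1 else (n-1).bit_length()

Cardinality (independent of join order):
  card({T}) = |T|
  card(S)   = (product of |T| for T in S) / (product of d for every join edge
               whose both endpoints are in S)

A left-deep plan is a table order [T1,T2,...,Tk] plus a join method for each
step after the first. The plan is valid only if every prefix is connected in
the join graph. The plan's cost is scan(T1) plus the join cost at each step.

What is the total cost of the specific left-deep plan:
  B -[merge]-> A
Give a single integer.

step 1: scan B: cost=150, card=150
step 2: join A via merge
    card(P join A) = 150*500/(15) = 5000
    cost = 150 + 150*8 + 500*9 + 150 + 500 = 6500

6500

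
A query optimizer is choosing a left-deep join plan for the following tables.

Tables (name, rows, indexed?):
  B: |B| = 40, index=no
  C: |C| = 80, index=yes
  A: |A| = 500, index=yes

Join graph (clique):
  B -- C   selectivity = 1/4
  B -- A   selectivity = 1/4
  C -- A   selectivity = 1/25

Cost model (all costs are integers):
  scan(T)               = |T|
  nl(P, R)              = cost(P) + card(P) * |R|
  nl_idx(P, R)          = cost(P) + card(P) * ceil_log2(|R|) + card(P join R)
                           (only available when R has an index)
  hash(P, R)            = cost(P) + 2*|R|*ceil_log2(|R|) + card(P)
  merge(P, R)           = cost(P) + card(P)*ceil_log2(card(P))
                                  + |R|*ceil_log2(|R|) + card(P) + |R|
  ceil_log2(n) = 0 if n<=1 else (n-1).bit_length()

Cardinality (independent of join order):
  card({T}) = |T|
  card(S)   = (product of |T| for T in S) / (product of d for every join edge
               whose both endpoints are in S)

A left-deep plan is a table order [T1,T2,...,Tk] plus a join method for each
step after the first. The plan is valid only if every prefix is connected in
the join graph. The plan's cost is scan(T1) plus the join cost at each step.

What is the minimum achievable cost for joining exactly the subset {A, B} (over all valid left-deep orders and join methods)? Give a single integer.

1480

Selinger DP over subsets of {A,B}:
  {B}: scan cost=40, card=40
  {A}: scan cost=500, card=500
  {AB}: card=5000; try (B,hash)→1480, (A,merge)→5320, (A,nl_idx)→5400, (B,merge)→5780, (A,hash)→9080, (A,nl)→20040 …(+1); best=1480 via (B,hash)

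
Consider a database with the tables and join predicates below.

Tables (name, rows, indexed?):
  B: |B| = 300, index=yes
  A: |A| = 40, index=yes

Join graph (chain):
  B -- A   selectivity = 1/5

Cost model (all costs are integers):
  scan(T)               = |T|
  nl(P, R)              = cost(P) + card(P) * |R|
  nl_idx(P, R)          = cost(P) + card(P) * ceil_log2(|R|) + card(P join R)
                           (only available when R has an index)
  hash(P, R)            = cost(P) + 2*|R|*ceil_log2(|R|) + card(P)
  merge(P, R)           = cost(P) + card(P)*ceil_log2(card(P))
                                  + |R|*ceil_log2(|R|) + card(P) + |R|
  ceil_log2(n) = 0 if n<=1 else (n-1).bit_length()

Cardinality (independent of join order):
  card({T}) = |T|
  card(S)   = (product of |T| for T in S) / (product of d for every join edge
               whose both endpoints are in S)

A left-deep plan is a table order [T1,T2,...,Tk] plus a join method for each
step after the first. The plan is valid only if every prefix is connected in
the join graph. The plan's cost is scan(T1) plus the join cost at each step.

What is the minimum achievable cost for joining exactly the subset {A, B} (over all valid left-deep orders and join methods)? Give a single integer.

1080

Selinger DP over subsets of {A,B}:
  {B}: scan cost=300, card=300
  {A}: scan cost=40, card=40
  {AB}: card=2400; try (A,hash)→1080, (B,nl_idx)→2800, (B,merge)→3320, (A,merge)→3580, (A,nl_idx)→4500, (B,hash)→5480 …(+2); best=1080 via (A,hash)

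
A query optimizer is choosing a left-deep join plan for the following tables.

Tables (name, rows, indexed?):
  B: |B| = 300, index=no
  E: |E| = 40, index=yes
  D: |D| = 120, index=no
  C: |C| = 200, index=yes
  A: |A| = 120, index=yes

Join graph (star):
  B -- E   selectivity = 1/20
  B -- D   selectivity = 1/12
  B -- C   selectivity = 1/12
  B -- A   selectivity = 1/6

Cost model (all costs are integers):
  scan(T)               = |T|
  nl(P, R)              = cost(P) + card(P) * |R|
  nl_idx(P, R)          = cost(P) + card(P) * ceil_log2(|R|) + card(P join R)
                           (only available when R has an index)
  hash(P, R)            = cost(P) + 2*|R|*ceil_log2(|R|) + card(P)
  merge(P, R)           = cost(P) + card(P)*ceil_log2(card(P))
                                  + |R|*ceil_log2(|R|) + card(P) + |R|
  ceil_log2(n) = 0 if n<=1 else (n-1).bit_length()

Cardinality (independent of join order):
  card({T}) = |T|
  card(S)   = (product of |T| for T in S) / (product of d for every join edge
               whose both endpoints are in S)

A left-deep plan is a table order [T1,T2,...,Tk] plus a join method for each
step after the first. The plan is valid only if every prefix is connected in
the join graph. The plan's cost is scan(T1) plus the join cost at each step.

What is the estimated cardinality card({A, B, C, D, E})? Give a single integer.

Tables in S: A(120), B(300), C(200), D(120), E(40)
Edges inside S: B-E(d=20), B-D(d=12), B-C(d=12), B-A(d=6)
numerator = 120 * 300 * 200 * 120 * 40 = 34560000000
denominator = 20 * 12 * 12 * 6 = 17280
card(S) = 34560000000 / 17280 = 2000000

2000000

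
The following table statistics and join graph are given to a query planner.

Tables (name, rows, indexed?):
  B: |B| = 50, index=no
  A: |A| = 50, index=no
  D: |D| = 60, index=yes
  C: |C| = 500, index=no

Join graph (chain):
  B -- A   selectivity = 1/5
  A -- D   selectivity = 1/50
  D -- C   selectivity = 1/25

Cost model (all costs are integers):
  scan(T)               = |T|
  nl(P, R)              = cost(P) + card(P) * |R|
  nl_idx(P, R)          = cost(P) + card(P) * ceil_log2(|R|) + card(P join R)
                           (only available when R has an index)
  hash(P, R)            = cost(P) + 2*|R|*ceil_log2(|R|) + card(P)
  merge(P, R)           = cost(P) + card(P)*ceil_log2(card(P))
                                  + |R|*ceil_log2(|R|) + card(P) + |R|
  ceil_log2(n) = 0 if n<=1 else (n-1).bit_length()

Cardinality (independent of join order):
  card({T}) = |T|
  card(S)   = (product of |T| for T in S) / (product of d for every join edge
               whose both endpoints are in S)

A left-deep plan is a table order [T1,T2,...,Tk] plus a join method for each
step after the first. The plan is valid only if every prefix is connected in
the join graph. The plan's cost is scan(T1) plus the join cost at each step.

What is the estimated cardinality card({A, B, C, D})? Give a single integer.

12000

Tables in S: A(50), B(50), C(500), D(60)
Edges inside S: B-A(d=5), A-D(d=50), D-C(d=25)
numerator = 50 * 50 * 500 * 60 = 75000000
denominator = 5 * 50 * 25 = 6250
card(S) = 75000000 / 6250 = 12000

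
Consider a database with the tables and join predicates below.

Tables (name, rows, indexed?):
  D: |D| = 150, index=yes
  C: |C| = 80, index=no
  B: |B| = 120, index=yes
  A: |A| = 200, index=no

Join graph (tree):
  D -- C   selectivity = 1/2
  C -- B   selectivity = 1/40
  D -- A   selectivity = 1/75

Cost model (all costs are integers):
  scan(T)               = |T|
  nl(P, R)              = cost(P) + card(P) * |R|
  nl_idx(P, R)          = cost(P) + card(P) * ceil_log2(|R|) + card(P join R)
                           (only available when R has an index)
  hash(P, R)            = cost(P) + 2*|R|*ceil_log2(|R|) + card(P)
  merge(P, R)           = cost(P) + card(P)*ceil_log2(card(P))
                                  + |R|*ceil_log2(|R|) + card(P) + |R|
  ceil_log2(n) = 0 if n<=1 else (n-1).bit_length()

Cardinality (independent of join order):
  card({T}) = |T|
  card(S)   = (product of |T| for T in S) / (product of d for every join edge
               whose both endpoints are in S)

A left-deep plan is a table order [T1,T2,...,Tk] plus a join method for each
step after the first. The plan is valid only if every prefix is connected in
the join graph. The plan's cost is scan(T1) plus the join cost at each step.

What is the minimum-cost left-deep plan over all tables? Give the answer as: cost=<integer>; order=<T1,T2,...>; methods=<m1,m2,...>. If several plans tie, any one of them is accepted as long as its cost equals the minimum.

Selinger DP (subsets sized 1..n):
  {D}: scan cost=150, card=150
  {C}: scan cost=80, card=80
  {B}: scan cost=120, card=120
  {A}: scan cost=200, card=200
  {CD}: card=6000; try (C,hash)→1420, (D,merge)→2070, (C,merge)→2140, (D,hash)→2560, (D,nl_idx)→6720, (D,nl)→12080 …(+1); best=1420 via (C,hash)
  {AD}: card=400; try (D,nl_idx)→2200, (D,hash)→2800, (A,merge)→3300, (D,merge)→3350, (A,hash)→3500, (A,nl)→30150 …(+1); best=2200 via (D,nl_idx)
  {BC}: card=240; try (B,nl_idx)→880, (C,hash)→1360, (B,merge)→1680, (C,merge)→1720, (B,hash)→1840, (B,nl)→9680 …(+1); best=880 via (B,nl_idx)
  {BCD}: card=18000; try (D,hash)→3520, (D,merge)→4390, (B,hash)→9100, (D,nl_idx)→20800, (D,nl)→36880, (B,nl_idx)→61420 …(+2); best=3520 via (D,hash)
  {ACD}: card=16000; try (C,hash)→3720, (C,merge)→6840, (A,hash)→10620, (C,nl)→34200, (A,merge)→87220, (A,nl)→1201420; best=3720 via (C,hash)
  {ABCD}: card=48000; try (B,hash)→21400, (A,hash)→24720, (B,nl_idx)→163720, (B,merge)→244680, (A,merge)→293320, (B,nl)→1923720 …(+1); best=21400 via (B,hash)

cost=21400; order=A,D,C,B; methods=nl_idx,hash,hash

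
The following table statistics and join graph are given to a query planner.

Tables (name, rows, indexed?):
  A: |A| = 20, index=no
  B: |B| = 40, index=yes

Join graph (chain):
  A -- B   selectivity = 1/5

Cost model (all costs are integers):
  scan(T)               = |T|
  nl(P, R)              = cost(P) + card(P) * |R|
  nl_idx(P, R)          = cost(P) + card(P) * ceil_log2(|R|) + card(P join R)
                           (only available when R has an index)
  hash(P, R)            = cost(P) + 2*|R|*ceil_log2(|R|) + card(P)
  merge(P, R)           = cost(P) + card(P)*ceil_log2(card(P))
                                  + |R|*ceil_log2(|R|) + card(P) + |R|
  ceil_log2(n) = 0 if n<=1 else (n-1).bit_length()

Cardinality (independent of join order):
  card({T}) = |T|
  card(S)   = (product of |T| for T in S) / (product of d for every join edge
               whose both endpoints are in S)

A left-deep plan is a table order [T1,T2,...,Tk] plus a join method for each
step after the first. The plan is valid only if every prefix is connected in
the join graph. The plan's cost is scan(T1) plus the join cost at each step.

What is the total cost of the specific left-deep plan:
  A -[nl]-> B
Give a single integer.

820

step 1: scan A: cost=20, card=20
step 2: join B via nl
    card(P join B) = 20*40/(5) = 160
    cost = 20 + 20*40 = 820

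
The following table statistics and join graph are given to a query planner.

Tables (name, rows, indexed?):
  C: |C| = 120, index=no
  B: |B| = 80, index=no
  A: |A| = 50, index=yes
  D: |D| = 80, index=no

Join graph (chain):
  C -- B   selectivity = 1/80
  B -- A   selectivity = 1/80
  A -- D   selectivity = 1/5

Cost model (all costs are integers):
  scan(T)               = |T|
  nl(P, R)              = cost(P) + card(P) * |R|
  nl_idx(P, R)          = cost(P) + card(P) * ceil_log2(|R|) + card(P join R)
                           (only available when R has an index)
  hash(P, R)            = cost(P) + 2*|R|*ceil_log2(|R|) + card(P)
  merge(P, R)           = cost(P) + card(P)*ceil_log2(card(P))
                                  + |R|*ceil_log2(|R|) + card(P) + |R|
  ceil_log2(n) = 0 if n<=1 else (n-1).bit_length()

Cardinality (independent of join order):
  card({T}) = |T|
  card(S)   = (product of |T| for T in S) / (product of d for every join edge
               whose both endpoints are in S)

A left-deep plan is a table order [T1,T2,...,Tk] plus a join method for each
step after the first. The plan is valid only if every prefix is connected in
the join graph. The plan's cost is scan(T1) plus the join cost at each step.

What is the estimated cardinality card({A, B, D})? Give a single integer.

Tables in S: A(50), B(80), D(80)
Edges inside S: B-A(d=80), A-D(d=5)
numerator = 50 * 80 * 80 = 320000
denominator = 80 * 5 = 400
card(S) = 320000 / 400 = 800

800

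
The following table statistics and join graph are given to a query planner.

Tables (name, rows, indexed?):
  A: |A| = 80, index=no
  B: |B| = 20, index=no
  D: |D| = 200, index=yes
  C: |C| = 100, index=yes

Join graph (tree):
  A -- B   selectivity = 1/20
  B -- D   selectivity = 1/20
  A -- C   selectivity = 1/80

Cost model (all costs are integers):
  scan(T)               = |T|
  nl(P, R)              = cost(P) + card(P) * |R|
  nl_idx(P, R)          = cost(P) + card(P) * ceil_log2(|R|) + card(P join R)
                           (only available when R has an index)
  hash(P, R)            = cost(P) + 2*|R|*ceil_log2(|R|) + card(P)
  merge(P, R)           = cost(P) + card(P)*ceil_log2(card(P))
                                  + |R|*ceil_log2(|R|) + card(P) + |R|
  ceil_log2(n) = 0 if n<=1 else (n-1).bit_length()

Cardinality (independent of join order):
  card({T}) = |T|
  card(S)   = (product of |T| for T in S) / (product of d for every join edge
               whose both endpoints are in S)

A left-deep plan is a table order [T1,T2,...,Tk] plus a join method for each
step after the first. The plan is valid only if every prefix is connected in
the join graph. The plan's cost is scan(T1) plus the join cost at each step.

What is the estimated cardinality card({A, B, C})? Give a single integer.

100

Tables in S: A(80), B(20), C(100)
Edges inside S: A-B(d=20), A-C(d=80)
numerator = 80 * 20 * 100 = 160000
denominator = 20 * 80 = 1600
card(S) = 160000 / 1600 = 100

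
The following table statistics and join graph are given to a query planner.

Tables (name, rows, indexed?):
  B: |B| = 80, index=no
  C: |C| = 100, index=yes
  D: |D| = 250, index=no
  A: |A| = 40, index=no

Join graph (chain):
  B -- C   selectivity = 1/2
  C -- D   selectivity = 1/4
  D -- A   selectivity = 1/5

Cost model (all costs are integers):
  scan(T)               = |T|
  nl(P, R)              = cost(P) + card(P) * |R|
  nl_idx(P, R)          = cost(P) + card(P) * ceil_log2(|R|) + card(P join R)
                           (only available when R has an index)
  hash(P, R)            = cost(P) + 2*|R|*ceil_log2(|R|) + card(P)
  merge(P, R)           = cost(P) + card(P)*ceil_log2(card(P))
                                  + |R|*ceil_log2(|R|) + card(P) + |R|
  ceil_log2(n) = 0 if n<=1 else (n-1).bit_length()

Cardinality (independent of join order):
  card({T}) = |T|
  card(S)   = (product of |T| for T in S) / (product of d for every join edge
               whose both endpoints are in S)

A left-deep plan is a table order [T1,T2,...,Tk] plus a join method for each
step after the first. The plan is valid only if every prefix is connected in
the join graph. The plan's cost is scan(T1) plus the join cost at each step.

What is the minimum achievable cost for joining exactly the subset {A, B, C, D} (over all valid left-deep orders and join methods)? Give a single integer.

55500

Selinger DP over subsets of {A,B,C,D}:
  {B}: scan cost=80, card=80
  {C}: scan cost=100, card=100
  {D}: scan cost=250, card=250
  {A}: scan cost=40, card=40
  {BC}: card=4000; try (B,hash)→1320, (C,merge)→1520, (B,merge)→1540, (C,hash)→1560, (C,nl_idx)→4640, (C,nl)→8080 …(+1); best=1320 via (B,hash)
  {CD}: card=6250; try (C,hash)→1900, (D,merge)→3150, (C,merge)→3300, (D,hash)→4200, (C,nl_idx)→8250, (D,nl)→25100 …(+1); best=1900 via (C,hash)
  {AD}: card=2000; try (A,hash)→980, (D,merge)→2570, (A,merge)→2780, (D,hash)→4080, (D,nl)→10040, (A,nl)→10250; best=980 via (A,hash)
  {BCD}: card=250000; try (B,hash)→9270, (D,hash)→9320, (D,merge)→55570, (B,merge)→90040, (B,nl)→501900, (D,nl)→1001320; best=9270 via (B,hash)
  {ACD}: card=50000; try (C,hash)→4380, (A,hash)→8630, (C,merge)→25780, (C,nl_idx)→64980, (A,merge)→89680, (C,nl)→200980 …(+1); best=4380 via (C,hash)
  {ABCD}: card=2000000; try (B,hash)→55500, (A,hash)→259750, (B,merge)→855020, (B,nl)→4004380, (A,merge)→4759550, (A,nl)→10009270; best=55500 via (B,hash)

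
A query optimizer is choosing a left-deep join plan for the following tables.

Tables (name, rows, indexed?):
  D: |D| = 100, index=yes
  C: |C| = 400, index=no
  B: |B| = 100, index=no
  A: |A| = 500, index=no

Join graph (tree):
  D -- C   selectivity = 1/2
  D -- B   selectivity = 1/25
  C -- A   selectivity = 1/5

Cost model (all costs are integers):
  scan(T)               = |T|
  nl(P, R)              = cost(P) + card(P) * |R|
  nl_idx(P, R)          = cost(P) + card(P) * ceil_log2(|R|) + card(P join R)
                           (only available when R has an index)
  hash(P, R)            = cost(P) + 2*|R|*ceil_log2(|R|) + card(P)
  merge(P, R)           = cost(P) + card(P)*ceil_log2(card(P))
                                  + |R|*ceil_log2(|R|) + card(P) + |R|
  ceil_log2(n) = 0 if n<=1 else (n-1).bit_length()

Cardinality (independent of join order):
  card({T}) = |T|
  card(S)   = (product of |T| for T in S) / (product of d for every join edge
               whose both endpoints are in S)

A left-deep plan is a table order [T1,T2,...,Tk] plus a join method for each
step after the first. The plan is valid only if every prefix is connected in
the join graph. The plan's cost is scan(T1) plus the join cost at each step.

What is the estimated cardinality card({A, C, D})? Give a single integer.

2000000

Tables in S: A(500), C(400), D(100)
Edges inside S: D-C(d=2), C-A(d=5)
numerator = 500 * 400 * 100 = 20000000
denominator = 2 * 5 = 10
card(S) = 20000000 / 10 = 2000000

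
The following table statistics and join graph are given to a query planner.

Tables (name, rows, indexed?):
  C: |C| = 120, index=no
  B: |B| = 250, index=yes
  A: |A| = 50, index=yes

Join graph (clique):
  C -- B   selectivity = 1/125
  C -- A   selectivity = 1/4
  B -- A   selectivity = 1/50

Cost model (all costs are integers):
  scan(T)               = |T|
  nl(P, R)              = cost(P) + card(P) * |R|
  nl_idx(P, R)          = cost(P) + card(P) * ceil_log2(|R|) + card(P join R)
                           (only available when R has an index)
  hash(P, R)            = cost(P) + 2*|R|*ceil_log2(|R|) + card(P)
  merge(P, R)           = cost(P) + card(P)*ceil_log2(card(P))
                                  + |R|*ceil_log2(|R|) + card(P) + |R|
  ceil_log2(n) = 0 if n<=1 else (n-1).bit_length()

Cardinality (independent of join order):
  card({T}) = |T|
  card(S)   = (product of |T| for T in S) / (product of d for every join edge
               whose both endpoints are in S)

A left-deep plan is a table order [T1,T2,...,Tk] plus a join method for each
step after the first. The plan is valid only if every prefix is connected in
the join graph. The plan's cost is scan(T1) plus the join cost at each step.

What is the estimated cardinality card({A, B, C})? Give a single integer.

Tables in S: A(50), B(250), C(120)
Edges inside S: C-B(d=125), C-A(d=4), B-A(d=50)
numerator = 50 * 250 * 120 = 1500000
denominator = 125 * 4 * 50 = 25000
card(S) = 1500000 / 25000 = 60

60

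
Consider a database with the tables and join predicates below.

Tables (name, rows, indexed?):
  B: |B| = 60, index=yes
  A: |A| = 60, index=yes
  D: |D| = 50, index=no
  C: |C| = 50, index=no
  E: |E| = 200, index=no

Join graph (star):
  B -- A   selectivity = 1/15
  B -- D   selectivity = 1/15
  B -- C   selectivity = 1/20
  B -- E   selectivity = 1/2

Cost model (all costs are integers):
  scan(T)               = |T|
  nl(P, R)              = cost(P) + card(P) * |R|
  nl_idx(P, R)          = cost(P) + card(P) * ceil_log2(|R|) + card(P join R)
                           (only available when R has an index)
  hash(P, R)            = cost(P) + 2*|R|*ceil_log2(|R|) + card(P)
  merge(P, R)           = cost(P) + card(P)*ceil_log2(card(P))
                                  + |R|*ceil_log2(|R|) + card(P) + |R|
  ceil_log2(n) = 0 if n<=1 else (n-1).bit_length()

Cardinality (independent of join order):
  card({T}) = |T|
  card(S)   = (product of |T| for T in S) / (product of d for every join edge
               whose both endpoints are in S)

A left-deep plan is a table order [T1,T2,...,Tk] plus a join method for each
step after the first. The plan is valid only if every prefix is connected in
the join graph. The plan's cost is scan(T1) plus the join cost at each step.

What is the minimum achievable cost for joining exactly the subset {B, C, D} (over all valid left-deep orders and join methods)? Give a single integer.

Selinger DP over subsets of {B,C,D}:
  {B}: scan cost=60, card=60
  {D}: scan cost=50, card=50
  {C}: scan cost=50, card=50
  {BD}: card=200; try (B,nl_idx)→550, (D,hash)→720, (B,hash)→820, (B,merge)→820, (D,merge)→830, (B,nl)→3050 …(+1); best=550 via (B,nl_idx)
  {BC}: card=150; try (B,nl_idx)→500, (C,hash)→720, (B,hash)→820, (B,merge)→820, (C,merge)→830, (B,nl)→3050 …(+1); best=500 via (B,nl_idx)
  {BCD}: card=500; try (D,hash)→1250, (C,hash)→1350, (D,merge)→2200, (C,merge)→2700, (D,nl)→8000, (C,nl)→10550; best=1250 via (D,hash)

1250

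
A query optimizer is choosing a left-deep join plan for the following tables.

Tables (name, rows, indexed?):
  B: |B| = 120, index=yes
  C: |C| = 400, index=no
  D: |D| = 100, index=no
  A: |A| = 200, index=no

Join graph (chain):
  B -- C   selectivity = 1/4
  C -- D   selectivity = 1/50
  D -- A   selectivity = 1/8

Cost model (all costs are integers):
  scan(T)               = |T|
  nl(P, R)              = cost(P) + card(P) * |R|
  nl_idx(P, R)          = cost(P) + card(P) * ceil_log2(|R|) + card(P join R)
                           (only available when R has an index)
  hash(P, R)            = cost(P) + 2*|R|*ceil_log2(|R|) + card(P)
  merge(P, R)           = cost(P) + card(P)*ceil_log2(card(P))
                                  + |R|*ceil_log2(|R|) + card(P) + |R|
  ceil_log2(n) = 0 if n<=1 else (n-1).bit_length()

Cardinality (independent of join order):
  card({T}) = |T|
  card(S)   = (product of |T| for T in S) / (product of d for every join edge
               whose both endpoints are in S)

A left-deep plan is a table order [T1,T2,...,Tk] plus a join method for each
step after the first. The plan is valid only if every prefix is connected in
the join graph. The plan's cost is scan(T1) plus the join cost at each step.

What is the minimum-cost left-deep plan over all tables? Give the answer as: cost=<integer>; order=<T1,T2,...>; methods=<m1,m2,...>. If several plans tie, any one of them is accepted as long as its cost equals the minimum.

cost=27880; order=C,D,A,B; methods=hash,hash,hash

Selinger DP (subsets sized 1..n):
  {B}: scan cost=120, card=120
  {C}: scan cost=400, card=400
  {D}: scan cost=100, card=100
  {A}: scan cost=200, card=200
  {BC}: card=12000; try (B,hash)→2480, (C,merge)→5080, (B,merge)→5360, (C,hash)→7440, (B,nl_idx)→15200, (C,nl)→48120 …(+1); best=2480 via (B,hash)
  {CD}: card=800; try (D,hash)→2200, (C,merge)→4900, (D,merge)→5200, (C,hash)→7400, (C,nl)→40100, (D,nl)→40400; best=2200 via (D,hash)
  {AD}: card=2500; try (D,hash)→1800, (A,merge)→2700, (D,merge)→2800, (A,hash)→3400, (A,nl)→20100, (D,nl)→20200; best=1800 via (D,hash)
  {BCD}: card=24000; try (B,hash)→4680, (B,merge)→11960, (D,hash)→15880, (B,nl_idx)→31800, (B,nl)→98200, (D,merge)→183280 …(+1); best=4680 via (B,hash)
  {ACD}: card=20000; try (A,hash)→6200, (C,hash)→11500, (A,merge)→12800, (C,merge)→38300, (A,nl)→162200, (C,nl)→1001800; best=6200 via (A,hash)
  {ABCD}: card=600000; try (B,hash)→27880, (A,hash)→31880, (B,merge)→327160, (A,merge)→390480, (B,nl_idx)→746200, (B,nl)→2406200 …(+1); best=27880 via (B,hash)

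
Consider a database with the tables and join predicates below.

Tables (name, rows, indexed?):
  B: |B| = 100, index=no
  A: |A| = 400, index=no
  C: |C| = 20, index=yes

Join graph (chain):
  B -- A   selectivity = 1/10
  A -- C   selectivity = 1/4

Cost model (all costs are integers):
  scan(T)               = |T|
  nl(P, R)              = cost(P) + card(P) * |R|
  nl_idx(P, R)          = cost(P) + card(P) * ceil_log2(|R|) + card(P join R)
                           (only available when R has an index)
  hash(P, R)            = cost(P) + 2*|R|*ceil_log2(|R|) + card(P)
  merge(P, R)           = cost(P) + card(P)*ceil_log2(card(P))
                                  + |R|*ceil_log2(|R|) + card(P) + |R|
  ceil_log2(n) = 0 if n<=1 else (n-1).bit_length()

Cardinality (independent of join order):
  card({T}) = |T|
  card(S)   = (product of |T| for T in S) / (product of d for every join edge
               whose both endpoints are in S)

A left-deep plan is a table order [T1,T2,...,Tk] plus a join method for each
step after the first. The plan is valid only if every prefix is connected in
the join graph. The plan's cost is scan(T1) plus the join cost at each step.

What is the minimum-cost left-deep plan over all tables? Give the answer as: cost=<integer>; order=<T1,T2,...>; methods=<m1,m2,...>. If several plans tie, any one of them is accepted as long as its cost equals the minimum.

cost=4400; order=A,C,B; methods=hash,hash

Selinger DP (subsets sized 1..n):
  {B}: scan cost=100, card=100
  {A}: scan cost=400, card=400
  {C}: scan cost=20, card=20
  {AB}: card=4000; try (B,hash)→2200, (A,merge)→4900, (B,merge)→5200, (A,hash)→7400, (A,nl)→40100, (B,nl)→40400; best=2200 via (B,hash)
  {AC}: card=2000; try (C,hash)→1000, (A,merge)→4140, (C,nl_idx)→4400, (C,merge)→4520, (A,hash)→7240, (A,nl)→8020 …(+1); best=1000 via (C,hash)
  {ABC}: card=20000; try (B,hash)→4400, (C,hash)→6400, (B,merge)→25800, (C,nl_idx)→42200, (C,merge)→54320, (C,nl)→82200 …(+1); best=4400 via (B,hash)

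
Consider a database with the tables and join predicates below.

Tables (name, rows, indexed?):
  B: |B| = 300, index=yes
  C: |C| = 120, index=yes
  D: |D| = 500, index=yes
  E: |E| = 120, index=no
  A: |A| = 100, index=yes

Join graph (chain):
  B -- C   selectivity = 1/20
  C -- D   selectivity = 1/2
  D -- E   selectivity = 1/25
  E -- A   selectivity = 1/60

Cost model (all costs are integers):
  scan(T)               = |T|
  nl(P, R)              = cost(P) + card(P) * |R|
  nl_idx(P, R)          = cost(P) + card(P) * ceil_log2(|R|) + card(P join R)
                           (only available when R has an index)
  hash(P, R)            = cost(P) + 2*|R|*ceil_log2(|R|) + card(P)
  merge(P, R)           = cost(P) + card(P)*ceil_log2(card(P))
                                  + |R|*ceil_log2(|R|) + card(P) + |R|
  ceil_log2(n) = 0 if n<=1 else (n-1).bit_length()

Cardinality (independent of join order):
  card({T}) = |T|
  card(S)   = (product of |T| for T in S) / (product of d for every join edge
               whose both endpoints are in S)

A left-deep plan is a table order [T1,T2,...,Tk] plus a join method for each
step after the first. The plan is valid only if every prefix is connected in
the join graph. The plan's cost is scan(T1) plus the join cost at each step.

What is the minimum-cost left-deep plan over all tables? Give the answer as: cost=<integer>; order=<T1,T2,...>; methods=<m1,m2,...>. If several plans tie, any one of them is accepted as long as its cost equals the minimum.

cost=257560; order=D,E,A,C,B; methods=hash,hash,hash,hash

Selinger DP (subsets sized 1..n):
  {B}: scan cost=300, card=300
  {C}: scan cost=120, card=120
  {D}: scan cost=500, card=500
  {E}: scan cost=120, card=120
  {A}: scan cost=100, card=100
  {BC}: card=1800; try (C,hash)→2280, (B,nl_idx)→3000, (B,merge)→4080, (C,nl_idx)→4200, (C,merge)→4260, (B,hash)→5640 …(+2); best=2280 via (C,hash)
  {CD}: card=30000; try (C,hash)→2680, (D,merge)→6080, (C,merge)→6460, (D,hash)→9240, (D,nl_idx)→31200, (C,nl_idx)→34000 …(+2); best=2680 via (C,hash)
  {DE}: card=2400; try (E,hash)→2680, (D,nl_idx)→3600, (D,merge)→6080, (E,merge)→6460, (D,hash)→9240, (D,nl)→60120 …(+1); best=2680 via (E,hash)
  {AE}: card=200; try (A,nl_idx)→1160, (A,hash)→1640, (E,merge)→1860, (E,hash)→1880, (A,merge)→1880, (E,nl)→12100 …(+1); best=1160 via (A,nl_idx)
  {BCD}: card=450000; try (D,hash)→13080, (D,merge)→28880, (B,hash)→38080, (D,nl_idx)→468480, (B,merge)→485680, (B,nl_idx)→722680 …(+2); best=13080 via (D,hash)
  {CDE}: card=144000; try (C,hash)→6760, (E,hash)→34360, (C,merge)→34840, (C,nl_idx)→163480, (C,nl)→290680, (E,merge)→483640 …(+1); best=6760 via (C,hash)
  {ADE}: card=4000; try (A,hash)→6480, (D,nl_idx)→6960, (D,merge)→7960, (D,hash)→10360, (A,nl_idx)→23480, (A,merge)→34680 …(+2); best=6480 via (A,hash)
  {BCDE}: card=2160000; try (B,hash)→156160, (E,hash)→464760, (B,merge)→2745760, (B,nl_idx)→3462760, (E,merge)→9014040, (B,nl)→43206760 …(+1); best=156160 via (B,hash)
  {ACDE}: card=240000; try (C,hash)→12160, (C,merge)→59440, (A,hash)→152160, (C,nl_idx)→274480, (C,nl)→486480, (A,nl_idx)→1254760 …(+2); best=12160 via (C,hash)
  {ABCDE}: card=3600000; try (B,hash)→257560, (A,hash)→2317560, (B,merge)→4575160, (B,nl_idx)→5772160, (A,nl_idx)→18876160, (A,merge)→49836960 …(+2); best=257560 via (B,hash)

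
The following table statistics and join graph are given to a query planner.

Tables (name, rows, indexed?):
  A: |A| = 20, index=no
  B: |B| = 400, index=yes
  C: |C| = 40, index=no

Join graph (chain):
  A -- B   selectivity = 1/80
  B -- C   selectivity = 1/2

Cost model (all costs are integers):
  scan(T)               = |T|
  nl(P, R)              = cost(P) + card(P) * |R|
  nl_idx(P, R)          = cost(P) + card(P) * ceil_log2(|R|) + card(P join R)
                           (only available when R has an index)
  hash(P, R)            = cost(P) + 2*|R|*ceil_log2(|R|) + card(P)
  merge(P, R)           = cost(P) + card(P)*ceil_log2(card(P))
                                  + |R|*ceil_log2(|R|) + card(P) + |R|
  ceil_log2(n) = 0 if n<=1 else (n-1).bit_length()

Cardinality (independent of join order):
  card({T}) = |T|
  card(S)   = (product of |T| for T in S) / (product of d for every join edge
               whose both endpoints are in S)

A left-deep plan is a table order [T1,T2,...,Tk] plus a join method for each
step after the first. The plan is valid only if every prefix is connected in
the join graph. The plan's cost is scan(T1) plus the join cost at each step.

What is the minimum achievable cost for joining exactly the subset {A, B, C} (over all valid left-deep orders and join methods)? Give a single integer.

Selinger DP over subsets of {A,B,C}:
  {A}: scan cost=20, card=20
  {B}: scan cost=400, card=400
  {C}: scan cost=40, card=40
  {AB}: card=100; try (B,nl_idx)→300, (A,hash)→1000, (B,merge)→4140, (A,merge)→4520, (B,hash)→7240, (B,nl)→8020 …(+1); best=300 via (B,nl_idx)
  {BC}: card=8000; try (C,hash)→1280, (B,merge)→4320, (C,merge)→4680, (B,hash)→7280, (B,nl_idx)→8400, (B,nl)→16040 …(+1); best=1280 via (C,hash)
  {ABC}: card=2000; try (C,hash)→880, (C,merge)→1380, (C,nl)→4300, (A,hash)→9480, (A,merge)→113400, (A,nl)→161280; best=880 via (C,hash)

880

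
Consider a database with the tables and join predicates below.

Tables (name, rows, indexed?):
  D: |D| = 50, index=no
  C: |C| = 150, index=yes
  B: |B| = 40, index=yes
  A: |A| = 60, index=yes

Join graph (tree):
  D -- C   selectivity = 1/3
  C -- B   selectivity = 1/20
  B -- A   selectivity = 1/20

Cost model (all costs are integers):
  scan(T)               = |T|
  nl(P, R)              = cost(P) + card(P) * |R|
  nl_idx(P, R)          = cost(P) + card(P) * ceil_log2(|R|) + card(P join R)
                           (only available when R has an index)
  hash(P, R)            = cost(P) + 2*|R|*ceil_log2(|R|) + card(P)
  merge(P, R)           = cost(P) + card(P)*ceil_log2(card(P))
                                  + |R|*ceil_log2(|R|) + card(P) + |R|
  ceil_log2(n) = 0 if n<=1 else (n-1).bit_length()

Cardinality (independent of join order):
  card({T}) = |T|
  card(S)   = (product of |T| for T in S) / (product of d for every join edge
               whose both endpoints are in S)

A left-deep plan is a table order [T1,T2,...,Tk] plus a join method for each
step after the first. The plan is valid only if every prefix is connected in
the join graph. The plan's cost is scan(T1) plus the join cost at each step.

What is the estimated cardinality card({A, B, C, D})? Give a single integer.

15000

Tables in S: A(60), B(40), C(150), D(50)
Edges inside S: D-C(d=3), C-B(d=20), B-A(d=20)
numerator = 60 * 40 * 150 * 50 = 18000000
denominator = 3 * 20 * 20 = 1200
card(S) = 18000000 / 1200 = 15000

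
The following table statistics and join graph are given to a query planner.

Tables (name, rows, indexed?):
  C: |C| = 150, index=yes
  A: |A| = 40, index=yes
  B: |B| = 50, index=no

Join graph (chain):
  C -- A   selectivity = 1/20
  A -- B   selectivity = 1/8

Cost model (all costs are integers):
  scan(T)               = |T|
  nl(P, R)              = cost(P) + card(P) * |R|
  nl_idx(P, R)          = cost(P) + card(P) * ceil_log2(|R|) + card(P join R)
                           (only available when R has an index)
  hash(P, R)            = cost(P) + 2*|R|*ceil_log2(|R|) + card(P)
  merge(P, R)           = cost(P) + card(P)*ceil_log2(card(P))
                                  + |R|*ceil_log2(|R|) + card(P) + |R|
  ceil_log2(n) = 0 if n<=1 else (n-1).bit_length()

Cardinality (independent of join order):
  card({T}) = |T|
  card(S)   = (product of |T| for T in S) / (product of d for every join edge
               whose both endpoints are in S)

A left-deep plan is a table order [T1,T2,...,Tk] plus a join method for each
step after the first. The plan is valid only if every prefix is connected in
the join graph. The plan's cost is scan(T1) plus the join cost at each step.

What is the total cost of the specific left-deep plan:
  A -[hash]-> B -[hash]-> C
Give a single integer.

step 1: scan A: cost=40, card=40
step 2: join B via hash
    card(P join B) = 40*50/(8) = 250
    cost = 40 + 2*50*6 + 40 = 680
step 3: join C via hash
    card(P join C) = 250*150/(20) = 1875
    cost = 680 + 2*150*8 + 250 = 3330

3330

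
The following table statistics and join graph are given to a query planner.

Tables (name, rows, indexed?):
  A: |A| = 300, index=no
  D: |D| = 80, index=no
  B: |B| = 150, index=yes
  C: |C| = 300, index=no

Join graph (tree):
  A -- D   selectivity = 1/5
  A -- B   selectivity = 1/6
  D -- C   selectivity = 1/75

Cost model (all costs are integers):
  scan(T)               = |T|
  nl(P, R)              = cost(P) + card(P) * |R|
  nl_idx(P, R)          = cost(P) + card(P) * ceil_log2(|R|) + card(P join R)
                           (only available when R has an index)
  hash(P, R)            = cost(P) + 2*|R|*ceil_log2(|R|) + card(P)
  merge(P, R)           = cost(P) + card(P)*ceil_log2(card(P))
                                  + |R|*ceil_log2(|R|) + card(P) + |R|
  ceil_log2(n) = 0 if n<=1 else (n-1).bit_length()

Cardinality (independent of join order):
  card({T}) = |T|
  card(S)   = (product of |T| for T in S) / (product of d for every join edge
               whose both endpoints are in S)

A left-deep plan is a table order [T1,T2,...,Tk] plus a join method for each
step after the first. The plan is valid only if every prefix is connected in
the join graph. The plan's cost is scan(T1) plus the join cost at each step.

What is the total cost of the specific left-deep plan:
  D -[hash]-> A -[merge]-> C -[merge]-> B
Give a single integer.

384310

step 1: scan D: cost=80, card=80
step 2: join A via hash
    card(P join A) = 80*300/(5) = 4800
    cost = 80 + 2*300*9 + 80 = 5560
step 3: join C via merge
    card(P join C) = 4800*300/(75) = 19200
    cost = 5560 + 4800*13 + 300*9 + 4800 + 300 = 75760
step 4: join B via merge
    card(P join B) = 19200*150/(6) = 480000
    cost = 75760 + 19200*15 + 150*8 + 19200 + 150 = 384310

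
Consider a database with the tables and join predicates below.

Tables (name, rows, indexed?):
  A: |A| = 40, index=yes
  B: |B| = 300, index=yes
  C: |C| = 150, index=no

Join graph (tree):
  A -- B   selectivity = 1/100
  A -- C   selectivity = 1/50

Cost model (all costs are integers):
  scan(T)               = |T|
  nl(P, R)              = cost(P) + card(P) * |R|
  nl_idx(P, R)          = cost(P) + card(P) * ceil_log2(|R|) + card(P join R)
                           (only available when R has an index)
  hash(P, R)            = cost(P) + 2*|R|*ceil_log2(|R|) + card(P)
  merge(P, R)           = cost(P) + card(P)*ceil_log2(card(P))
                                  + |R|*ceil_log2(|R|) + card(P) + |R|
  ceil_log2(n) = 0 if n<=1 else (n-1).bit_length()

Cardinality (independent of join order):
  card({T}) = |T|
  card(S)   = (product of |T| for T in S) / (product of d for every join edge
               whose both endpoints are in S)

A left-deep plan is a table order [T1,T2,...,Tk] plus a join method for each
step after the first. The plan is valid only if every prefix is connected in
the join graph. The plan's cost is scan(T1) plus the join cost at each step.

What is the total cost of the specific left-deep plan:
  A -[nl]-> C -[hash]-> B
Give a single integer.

step 1: scan A: cost=40, card=40
step 2: join C via nl
    card(P join C) = 40*150/(50) = 120
    cost = 40 + 40*150 = 6040
step 3: join B via hash
    card(P join B) = 120*300/(100) = 360
    cost = 6040 + 2*300*9 + 120 = 11560

11560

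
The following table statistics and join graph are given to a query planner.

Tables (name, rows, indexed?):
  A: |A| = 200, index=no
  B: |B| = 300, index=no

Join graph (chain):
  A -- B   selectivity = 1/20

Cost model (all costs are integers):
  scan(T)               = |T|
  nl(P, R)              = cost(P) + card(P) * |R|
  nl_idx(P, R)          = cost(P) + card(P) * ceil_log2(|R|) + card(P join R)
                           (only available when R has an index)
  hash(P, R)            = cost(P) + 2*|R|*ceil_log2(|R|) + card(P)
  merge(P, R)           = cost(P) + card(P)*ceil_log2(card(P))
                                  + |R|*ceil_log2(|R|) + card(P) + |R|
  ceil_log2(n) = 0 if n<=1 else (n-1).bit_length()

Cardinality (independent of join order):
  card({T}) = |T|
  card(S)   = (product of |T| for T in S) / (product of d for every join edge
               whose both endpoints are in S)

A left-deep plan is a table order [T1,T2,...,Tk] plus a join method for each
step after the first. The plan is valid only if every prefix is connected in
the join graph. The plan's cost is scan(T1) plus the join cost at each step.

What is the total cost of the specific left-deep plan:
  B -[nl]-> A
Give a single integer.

step 1: scan B: cost=300, card=300
step 2: join A via nl
    card(P join A) = 300*200/(20) = 3000
    cost = 300 + 300*200 = 60300

60300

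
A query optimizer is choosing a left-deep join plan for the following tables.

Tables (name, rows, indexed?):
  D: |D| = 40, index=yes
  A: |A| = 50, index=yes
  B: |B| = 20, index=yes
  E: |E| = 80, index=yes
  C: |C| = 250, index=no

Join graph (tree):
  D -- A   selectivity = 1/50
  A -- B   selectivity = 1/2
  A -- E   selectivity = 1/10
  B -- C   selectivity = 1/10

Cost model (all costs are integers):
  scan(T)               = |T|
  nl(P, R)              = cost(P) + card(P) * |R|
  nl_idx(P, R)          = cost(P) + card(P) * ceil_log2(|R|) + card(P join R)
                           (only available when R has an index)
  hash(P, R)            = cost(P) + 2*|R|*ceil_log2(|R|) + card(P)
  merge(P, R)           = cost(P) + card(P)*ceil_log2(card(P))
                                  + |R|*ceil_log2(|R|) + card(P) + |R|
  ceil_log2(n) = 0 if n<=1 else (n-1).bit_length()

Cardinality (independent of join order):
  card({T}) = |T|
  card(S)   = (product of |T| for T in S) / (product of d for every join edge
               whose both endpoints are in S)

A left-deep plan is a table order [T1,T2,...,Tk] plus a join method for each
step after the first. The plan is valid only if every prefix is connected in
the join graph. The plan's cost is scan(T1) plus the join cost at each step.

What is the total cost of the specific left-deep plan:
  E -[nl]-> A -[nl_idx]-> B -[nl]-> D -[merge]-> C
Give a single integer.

213930

step 1: scan E: cost=80, card=80
step 2: join A via nl
    card(P join A) = 80*50/(10) = 400
    cost = 80 + 80*50 = 4080
step 3: join B via nl_idx
    card(P join B) = 400*20/(2) = 4000
    cost = 4080 + 400*5 + 4000 = 10080
step 4: join D via nl
    card(P join D) = 4000*40/(50) = 3200
    cost = 10080 + 4000*40 = 170080
step 5: join C via merge
    card(P join C) = 3200*250/(10) = 80000
    cost = 170080 + 3200*12 + 250*8 + 3200 + 250 = 213930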